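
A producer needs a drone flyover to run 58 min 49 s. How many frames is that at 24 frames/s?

84696 frames

58 min 49 s = 3529 s.
Frames = 3529 × 24 = 84696.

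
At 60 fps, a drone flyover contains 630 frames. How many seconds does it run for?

10.5 seconds

Running time = 630 / (60) = 10.5 s.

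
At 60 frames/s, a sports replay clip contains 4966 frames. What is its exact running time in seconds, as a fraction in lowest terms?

Running time = 4966 ÷ (60) = 4966 × 1/60 = 2483/30 s.

2483/30 seconds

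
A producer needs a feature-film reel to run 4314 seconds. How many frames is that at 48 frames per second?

207072 frames

Frames = 4314 × 48 = 207072.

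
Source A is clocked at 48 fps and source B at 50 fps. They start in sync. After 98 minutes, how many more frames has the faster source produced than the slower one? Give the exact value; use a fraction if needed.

11760 frames

98 min = 5880 s.
A emits 48 × 5880 = 282240 frames; B emits 50 × 5880 = 294000.
Difference = 11760 frames; B is ahead of A.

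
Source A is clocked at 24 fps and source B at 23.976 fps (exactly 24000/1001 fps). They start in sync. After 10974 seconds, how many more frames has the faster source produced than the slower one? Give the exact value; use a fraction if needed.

263376/1001 frames

A emits 24 × 10974 = 263376 frames; B emits 24000/1001 × 10974 = 263376000/1001.
Difference = 263376/1001 frames (≈ 263.1129); B is behind A.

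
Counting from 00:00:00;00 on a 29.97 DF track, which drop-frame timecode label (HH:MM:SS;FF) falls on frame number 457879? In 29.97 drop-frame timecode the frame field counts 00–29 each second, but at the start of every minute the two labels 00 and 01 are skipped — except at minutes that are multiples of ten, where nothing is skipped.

Each 10-minute DF block holds 10 × 60 × 30 − 9 × 2 = 17982 frames. 457879 ÷ 17982 → 25 full blocks, remainder 8329.
Within the partial block the first minute is 1800 frames and each further minute 1798, so 4 further minute boundaries passed. Total skipped labels = 18 × 25 + 2 × 4 = 458.
Non-drop label index = 457879 + 458 = 458337; at 30 labels/s that is 04:14:37:27, i.e. DF 04:14:37;27.

04:14:37;27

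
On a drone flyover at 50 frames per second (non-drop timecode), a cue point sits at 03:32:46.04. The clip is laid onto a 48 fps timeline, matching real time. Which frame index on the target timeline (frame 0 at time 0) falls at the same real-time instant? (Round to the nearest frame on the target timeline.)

frame 612772

Source frame index: (3×3600 + 32×60 + 46) × 50 + 4 = 638304.
Real time: 638304 / (50) = 319152/25 s.
Target frame: (319152/25) × (48) = 15319296/25 ≈ 612771.840 → 612772.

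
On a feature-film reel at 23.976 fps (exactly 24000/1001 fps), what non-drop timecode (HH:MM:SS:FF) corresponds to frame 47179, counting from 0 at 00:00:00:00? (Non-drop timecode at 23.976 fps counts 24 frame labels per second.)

00:32:45:19

47179 ÷ 24 = 1965 full seconds, remainder 19 frames.
1965 s = 0 h 32 min 45 s.
Timecode: 00:32:45:19.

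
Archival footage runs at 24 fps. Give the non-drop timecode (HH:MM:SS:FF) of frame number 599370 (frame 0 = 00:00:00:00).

599370 ÷ 24 = 24973 full seconds, remainder 18 frames.
24973 s = 6 h 56 min 13 s.
Timecode: 06:56:13:18.

06:56:13:18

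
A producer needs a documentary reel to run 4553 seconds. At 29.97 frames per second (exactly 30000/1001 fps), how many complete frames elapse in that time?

Frames = 4553 × 30000/1001 = 136590000/1001 ≈ 136453.5465.
Complete frames: 136453.

136453 frames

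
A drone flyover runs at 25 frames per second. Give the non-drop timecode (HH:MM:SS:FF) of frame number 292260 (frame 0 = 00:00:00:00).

292260 ÷ 25 = 11690 full seconds, remainder 10 frames.
11690 s = 3 h 14 min 50 s.
Timecode: 03:14:50:10.

03:14:50:10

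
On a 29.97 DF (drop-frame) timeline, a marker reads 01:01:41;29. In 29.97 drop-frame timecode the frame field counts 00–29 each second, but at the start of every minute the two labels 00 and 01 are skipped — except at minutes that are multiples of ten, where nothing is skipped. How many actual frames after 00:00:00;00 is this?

110949

Complete 10-minute blocks: 6, each 17982 frames → 107892.
Remaining 1 whole minute in the current block: 1800 + 0 × 1798 = 1800 frames.
Within the current minute: 41 × 30 + 29 − 2 = 1257 (labels ;00/;01 skipped at this minute). Total = 107892 + 1800 + 1257 = 110949.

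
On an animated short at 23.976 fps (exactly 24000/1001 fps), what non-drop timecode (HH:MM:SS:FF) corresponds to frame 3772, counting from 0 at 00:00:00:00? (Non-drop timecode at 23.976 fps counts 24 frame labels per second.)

3772 ÷ 24 = 157 full seconds, remainder 4 frames.
157 s = 0 h 2 min 37 s.
Timecode: 00:02:37:04.

00:02:37:04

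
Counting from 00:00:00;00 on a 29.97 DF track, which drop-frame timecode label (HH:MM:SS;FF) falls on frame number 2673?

00:01:29;05

Each 10-minute DF block holds 10 × 60 × 30 − 9 × 2 = 17982 frames. 2673 ÷ 17982 → 0 full blocks, remainder 2673.
Within the partial block the first minute is 1800 frames and each further minute 1798, so 1 further minute boundary passed. Total skipped labels = 18 × 0 + 2 × 1 = 2.
Non-drop label index = 2673 + 2 = 2675; at 30 labels/s that is 00:01:29:05, i.e. DF 00:01:29;05.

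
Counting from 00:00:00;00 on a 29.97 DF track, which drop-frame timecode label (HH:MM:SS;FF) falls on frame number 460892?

04:16:18;14

Ten DF minutes hold 17982 frames, so frame 460892 lies in block 25 (frames 449550–467531) with 11342 frames into that block.
The block's first minute is 1800 frames and the rest 1798 each; 11342 frames reaches minute 6, so 25 × 18 + 6 × 2 = 462 labels have been skipped so far.
Adding those back, label number 460892 + 462 = 461354 at 30 labels/s is 15378 s + 14 f = 4 h 16 min 18 s frame 14, i.e. 04:16:18;14.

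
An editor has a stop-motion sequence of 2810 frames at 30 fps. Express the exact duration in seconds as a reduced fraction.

Running time = 2810 ÷ (30) = 2810 × 1/30 = 281/3 s.

281/3 seconds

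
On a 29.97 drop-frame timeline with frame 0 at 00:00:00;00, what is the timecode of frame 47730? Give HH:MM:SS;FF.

Each 10-minute DF block holds 10 × 60 × 30 − 9 × 2 = 17982 frames. 47730 ÷ 17982 → 2 full blocks, remainder 11766.
Within the partial block the first minute is 1800 frames and each further minute 1798, so 6 further minute boundaries passed. Total skipped labels = 18 × 2 + 2 × 6 = 48.
Non-drop label index = 47730 + 48 = 47778; at 30 labels/s that is 00:26:32:18, i.e. DF 00:26:32;18.

00:26:32;18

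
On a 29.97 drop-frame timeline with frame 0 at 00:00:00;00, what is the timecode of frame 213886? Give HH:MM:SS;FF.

01:58:56;20

Each 10-minute DF block holds 10 × 60 × 30 − 9 × 2 = 17982 frames. 213886 ÷ 17982 → 11 full blocks, remainder 16084.
Within the partial block the first minute is 1800 frames and each further minute 1798, so 8 further minute boundaries passed. Total skipped labels = 18 × 11 + 2 × 8 = 214.
Non-drop label index = 213886 + 214 = 214100; at 30 labels/s that is 01:58:56:20, i.e. DF 01:58:56;20.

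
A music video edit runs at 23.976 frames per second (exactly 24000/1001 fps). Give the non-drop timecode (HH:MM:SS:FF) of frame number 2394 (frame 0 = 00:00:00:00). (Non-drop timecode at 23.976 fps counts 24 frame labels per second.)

00:01:39:18

2394 ÷ 24 = 99 full seconds, remainder 18 frames.
99 s = 0 h 1 min 39 s.
Timecode: 00:01:39:18.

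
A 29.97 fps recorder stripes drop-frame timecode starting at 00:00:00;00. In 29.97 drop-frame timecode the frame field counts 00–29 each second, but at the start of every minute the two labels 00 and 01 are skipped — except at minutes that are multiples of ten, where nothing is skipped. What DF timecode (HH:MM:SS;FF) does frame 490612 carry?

Each 10-minute DF block holds 10 × 60 × 30 − 9 × 2 = 17982 frames. 490612 ÷ 17982 → 27 full blocks, remainder 5098.
Within the partial block the first minute is 1800 frames and each further minute 1798, so 2 further minute boundaries passed. Total skipped labels = 18 × 27 + 2 × 2 = 490.
Non-drop label index = 490612 + 490 = 491102; at 30 labels/s that is 04:32:50:02, i.e. DF 04:32:50;02.

04:32:50;02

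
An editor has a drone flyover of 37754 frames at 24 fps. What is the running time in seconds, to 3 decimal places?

1573.083 seconds

Running time = 37754 × 1/24 = 18877/12 s ≈ 1573.083 s.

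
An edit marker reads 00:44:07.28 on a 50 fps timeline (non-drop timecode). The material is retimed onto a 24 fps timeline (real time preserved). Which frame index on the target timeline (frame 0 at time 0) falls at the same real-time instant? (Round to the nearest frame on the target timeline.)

frame 63541

Source frame index: (0×3600 + 44×60 + 7) × 50 + 28 = 132378.
Real time: 132378 / (50) = 66189/25 s.
Target frame: (66189/25) × (24) = 1588536/25 ≈ 63541.440 → 63541.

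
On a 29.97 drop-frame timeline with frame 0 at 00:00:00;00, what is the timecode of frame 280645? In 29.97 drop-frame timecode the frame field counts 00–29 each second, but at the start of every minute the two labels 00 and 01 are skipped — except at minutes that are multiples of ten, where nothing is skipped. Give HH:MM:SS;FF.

02:36:04;07

Ten DF minutes hold 17982 frames, so frame 280645 lies in block 15 (frames 269730–287711) with 10915 frames into that block.
The block's first minute is 1800 frames and the rest 1798 each; 10915 frames reaches minute 6, so 15 × 18 + 6 × 2 = 282 labels have been skipped so far.
Adding those back, label number 280645 + 282 = 280927 at 30 labels/s is 9364 s + 7 f = 2 h 36 min 4 s frame 7, i.e. 02:36:04;07.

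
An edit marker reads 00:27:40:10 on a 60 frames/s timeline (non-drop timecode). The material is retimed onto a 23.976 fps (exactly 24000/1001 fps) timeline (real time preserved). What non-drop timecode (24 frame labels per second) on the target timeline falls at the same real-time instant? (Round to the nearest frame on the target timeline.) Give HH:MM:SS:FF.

Source frame index: (0×3600 + 27×60 + 40) × 60 + 10 = 99610.
Real time: 99610 / (60) = 9961/6 s.
Target frame: (9961/6) × (24000/1001) = 5692000/143 ≈ 39804.196 → 39804.
At 24 labels/s: frame 39804 → 00:27:38:12.

00:27:38:12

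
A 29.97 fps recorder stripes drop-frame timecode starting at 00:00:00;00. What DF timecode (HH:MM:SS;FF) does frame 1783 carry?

00:00:59;13

Each 10-minute DF block holds 10 × 60 × 30 − 9 × 2 = 17982 frames. 1783 ÷ 17982 → 0 full blocks, remainder 1783.
Within the partial block the first minute is 1800 frames and each further minute 1798, so 0 further minute boundaries passed. Total skipped labels = 18 × 0 + 2 × 0 = 0.
Non-drop label index = 1783 + 0 = 1783; at 30 labels/s that is 00:00:59:13, i.e. DF 00:00:59;13.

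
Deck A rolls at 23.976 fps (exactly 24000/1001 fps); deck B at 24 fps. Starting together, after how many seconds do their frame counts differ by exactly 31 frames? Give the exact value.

31031/24 seconds

The gap grows by |24 − 24000/1001| = 24/1001 frames per second.
Time for a 31-frame gap: 31 ÷ (24/1001) = 31031/24 s.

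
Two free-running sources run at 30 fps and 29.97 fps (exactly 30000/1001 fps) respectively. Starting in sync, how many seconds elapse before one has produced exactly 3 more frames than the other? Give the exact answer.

100.1 seconds

The gap grows by |30000/1001 − 30| = 30/1001 frames per second.
Time for a 3-frame gap: 3 ÷ (30/1001) = 100.1 s.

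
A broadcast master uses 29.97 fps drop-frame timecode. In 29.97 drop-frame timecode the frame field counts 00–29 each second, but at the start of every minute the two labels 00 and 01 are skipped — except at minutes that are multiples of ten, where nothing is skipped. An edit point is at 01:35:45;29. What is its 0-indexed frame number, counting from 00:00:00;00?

As if non-drop at 30 labels/s: (1 × 3600 + 35 × 60 + 45) × 30 + 29 = 172379.
Minute boundaries passed: 95; those not divisible by 10: 95 − 9 = 86; dropped labels = 2 × 86 = 172.
Actual frame index = 172379 − 172 = 172207.

172207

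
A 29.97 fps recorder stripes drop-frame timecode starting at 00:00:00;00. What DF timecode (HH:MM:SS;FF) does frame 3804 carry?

00:02:06;28

Each 10-minute DF block holds 10 × 60 × 30 − 9 × 2 = 17982 frames. 3804 ÷ 17982 → 0 full blocks, remainder 3804.
Within the partial block the first minute is 1800 frames and each further minute 1798, so 2 further minute boundaries passed. Total skipped labels = 18 × 0 + 2 × 2 = 4.
Non-drop label index = 3804 + 4 = 3808; at 30 labels/s that is 00:02:06:28, i.e. DF 00:02:06;28.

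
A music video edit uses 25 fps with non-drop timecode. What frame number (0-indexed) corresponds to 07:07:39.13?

Total seconds to the label: (7 × 3600 + 7 × 60 + 39) = 25659.
Frame index = 25659 × 25 + 13 = 641488.

frame 641488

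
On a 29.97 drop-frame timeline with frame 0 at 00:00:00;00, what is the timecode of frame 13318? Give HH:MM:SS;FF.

Each 10-minute DF block holds 10 × 60 × 30 − 9 × 2 = 17982 frames. 13318 ÷ 17982 → 0 full blocks, remainder 13318.
Within the partial block the first minute is 1800 frames and each further minute 1798, so 7 further minute boundaries passed. Total skipped labels = 18 × 0 + 2 × 7 = 14.
Non-drop label index = 13318 + 14 = 13332; at 30 labels/s that is 00:07:24:12, i.e. DF 00:07:24;12.

00:07:24;12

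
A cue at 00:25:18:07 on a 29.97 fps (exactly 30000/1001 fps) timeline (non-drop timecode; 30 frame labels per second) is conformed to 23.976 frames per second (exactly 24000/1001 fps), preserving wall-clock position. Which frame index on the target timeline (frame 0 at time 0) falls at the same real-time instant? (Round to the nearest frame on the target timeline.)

Source frame index: (0×3600 + 25×60 + 18) × 30 + 7 = 45547.
Real time: 45547 / (30000/1001) = 45592547/30000 s.
Target frame: (45592547/30000) × (24000/1001) = 182188/5 ≈ 36437.600 → 36438.

frame 36438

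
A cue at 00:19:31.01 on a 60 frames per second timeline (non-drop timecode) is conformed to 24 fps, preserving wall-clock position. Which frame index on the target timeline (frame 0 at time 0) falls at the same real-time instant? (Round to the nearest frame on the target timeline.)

frame 28104

Source frame index: (0×3600 + 19×60 + 31) × 60 + 1 = 70261.
Real time: 70261 / (60) = 70261/60 s.
Target frame: (70261/60) × (24) = 140522/5 ≈ 28104.400 → 28104.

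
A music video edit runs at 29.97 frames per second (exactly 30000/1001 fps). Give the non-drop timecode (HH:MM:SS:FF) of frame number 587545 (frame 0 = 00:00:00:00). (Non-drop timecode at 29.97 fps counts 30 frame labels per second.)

05:26:24:25

587545 ÷ 30 = 19584 full seconds, remainder 25 frames.
19584 s = 5 h 26 min 24 s.
Timecode: 05:26:24:25.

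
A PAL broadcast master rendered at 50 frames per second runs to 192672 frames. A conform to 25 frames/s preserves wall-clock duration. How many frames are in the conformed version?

Target frames = source frames × (target rate / source rate) = 192672 × (25)/(50) = 192672 × 1/2 = 96336.

96336 frames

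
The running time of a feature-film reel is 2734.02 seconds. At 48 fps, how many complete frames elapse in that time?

131232 frames

Frames = 2734.02 × 48 = 3280824/25 ≈ 131232.9600.
Complete frames: 131232.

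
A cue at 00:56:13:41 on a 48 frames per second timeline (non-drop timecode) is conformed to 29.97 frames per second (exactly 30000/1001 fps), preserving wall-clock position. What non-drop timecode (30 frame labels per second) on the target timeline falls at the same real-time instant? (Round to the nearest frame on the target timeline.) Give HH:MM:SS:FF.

Source frame index: (0×3600 + 56×60 + 13) × 48 + 41 = 161945.
Real time: 161945 / (48) = 161945/48 s.
Target frame: (161945/48) × (30000/1001) = 14459375/143 ≈ 101114.510 → 101115.
At 30 labels/s: frame 101115 → 00:56:10:15.

00:56:10:15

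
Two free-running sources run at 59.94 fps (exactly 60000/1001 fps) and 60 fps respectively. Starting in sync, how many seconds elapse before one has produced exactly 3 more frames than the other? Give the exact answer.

The gap grows by |60 − 60000/1001| = 60/1001 frames per second.
Time for a 3-frame gap: 3 ÷ (60/1001) = 50.05 s.

50.05 seconds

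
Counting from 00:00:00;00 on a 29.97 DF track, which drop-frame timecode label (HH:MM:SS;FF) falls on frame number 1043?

Ten DF minutes hold 17982 frames, so frame 1043 lies in block 0 (frames 0–17981) with 1043 frames into that block.
The block's first minute is 1800 frames and the rest 1798 each; 1043 frames reaches minute 0, so 0 × 18 + 0 × 2 = 0 labels have been skipped so far.
Adding those back, label number 1043 + 0 = 1043 at 30 labels/s is 34 s + 23 f = 0 h 0 min 34 s frame 23, i.e. 00:00:34;23.

00:00:34;23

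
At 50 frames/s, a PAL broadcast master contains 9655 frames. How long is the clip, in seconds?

193.1 seconds

Running time = 9655 / (50) = 193.1 s.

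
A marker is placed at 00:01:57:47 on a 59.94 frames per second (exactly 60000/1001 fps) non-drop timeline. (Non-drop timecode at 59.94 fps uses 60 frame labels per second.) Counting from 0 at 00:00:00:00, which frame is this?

Total seconds to the label: (0 × 3600 + 1 × 60 + 57) = 117.
Frame index = 117 × 60 + 47 = 7067.

frame 7067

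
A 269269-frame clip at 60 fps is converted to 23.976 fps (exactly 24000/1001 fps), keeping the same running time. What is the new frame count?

Target frames = source frames × (target rate / source rate) = 269269 × (24000/1001)/(60) = 269269 × 400/1001 = 107600.

107600 frames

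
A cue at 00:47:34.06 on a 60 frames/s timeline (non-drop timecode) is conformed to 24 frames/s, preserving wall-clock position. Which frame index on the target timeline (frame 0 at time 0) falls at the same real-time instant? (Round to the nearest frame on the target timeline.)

frame 68498

Source frame index: (0×3600 + 47×60 + 34) × 60 + 6 = 171246.
Real time: 171246 / (60) = 28541/10 s.
Target frame: (28541/10) × (24) = 342492/5 ≈ 68498.400 → 68498.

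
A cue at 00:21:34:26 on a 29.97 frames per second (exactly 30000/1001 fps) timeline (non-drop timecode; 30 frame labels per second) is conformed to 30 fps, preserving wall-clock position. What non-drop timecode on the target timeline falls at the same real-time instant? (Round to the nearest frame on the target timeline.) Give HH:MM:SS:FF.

Source frame index: (0×3600 + 21×60 + 34) × 30 + 26 = 38846.
Real time: 38846 / (30000/1001) = 19442423/15000 s.
Target frame: (19442423/15000) × (30) = 19442423/500 ≈ 38884.846 → 38885.
At 30 labels/s: frame 38885 → 00:21:36:05.

00:21:36:05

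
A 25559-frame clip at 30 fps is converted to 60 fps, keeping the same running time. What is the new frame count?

51118 frames

Frames at target rate = 25559 × (60) / (30) = 51118.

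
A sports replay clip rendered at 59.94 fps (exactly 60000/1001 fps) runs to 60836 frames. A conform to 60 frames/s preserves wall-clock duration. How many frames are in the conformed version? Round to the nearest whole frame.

Frames at target rate = 60836 × (60) / (60000/1001) = 15224209/250 ≈ 60896.836.
Nearest whole frame: 60897.

60897 frames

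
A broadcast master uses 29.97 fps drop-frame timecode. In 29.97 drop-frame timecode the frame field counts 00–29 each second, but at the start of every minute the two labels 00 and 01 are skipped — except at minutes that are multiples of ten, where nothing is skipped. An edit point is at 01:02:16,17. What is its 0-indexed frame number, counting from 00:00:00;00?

Complete 10-minute blocks: 6, each 17982 frames → 107892.
Remaining 2 whole minutes in the current block: 1800 + 1 × 1798 = 3598 frames.
Within the current minute: 16 × 30 + 17 − 2 = 495 (labels ;00/;01 skipped at this minute). Total = 107892 + 3598 + 495 = 111985.

111985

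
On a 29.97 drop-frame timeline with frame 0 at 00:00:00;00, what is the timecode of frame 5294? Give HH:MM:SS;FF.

Ten DF minutes hold 17982 frames, so frame 5294 lies in block 0 (frames 0–17981) with 5294 frames into that block.
The block's first minute is 1800 frames and the rest 1798 each; 5294 frames reaches minute 2, so 0 × 18 + 2 × 2 = 4 labels have been skipped so far.
Adding those back, label number 5294 + 4 = 5298 at 30 labels/s is 176 s + 18 f = 0 h 2 min 56 s frame 18, i.e. 00:02:56;18.

00:02:56;18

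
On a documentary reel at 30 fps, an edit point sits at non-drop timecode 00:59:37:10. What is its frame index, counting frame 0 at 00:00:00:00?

Total seconds to the label: (0 × 3600 + 59 × 60 + 37) = 3577.
Frame index = 3577 × 30 + 10 = 107320.

frame 107320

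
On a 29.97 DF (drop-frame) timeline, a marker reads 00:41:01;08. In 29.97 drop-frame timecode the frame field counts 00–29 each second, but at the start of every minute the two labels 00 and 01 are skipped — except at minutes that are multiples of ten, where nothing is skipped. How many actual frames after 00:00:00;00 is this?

73764

Complete 10-minute blocks: 4, each 17982 frames → 71928.
Remaining 1 whole minute in the current block: 1800 + 0 × 1798 = 1800 frames.
Within the current minute: 1 × 30 + 8 − 2 = 36 (labels ;00/;01 skipped at this minute). Total = 71928 + 1800 + 36 = 73764.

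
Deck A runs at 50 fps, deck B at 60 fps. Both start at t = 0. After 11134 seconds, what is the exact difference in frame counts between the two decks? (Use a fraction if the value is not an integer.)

A emits 50 × 11134 = 556700 frames; B emits 60 × 11134 = 668040.
Difference = 111340 frames; B is ahead of A.

111340 frames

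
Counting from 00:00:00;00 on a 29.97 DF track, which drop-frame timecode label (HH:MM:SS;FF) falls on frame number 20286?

Ten DF minutes hold 17982 frames, so frame 20286 lies in block 1 (frames 17982–35963) with 2304 frames into that block.
The block's first minute is 1800 frames and the rest 1798 each; 2304 frames reaches minute 1, so 1 × 18 + 1 × 2 = 20 labels have been skipped so far.
Adding those back, label number 20286 + 20 = 20306 at 30 labels/s is 676 s + 26 f = 0 h 11 min 16 s frame 26, i.e. 00:11:16;26.

00:11:16;26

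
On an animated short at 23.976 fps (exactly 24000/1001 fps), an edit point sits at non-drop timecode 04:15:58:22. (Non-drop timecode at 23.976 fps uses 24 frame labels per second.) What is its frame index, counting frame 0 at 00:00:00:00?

Total seconds to the label: (4 × 3600 + 15 × 60 + 58) = 15358.
Frame index = 15358 × 24 + 22 = 368614.

frame 368614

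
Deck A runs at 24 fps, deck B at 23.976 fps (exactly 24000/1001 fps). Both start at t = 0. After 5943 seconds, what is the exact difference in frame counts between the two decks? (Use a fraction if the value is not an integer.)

20376/143 frames

A emits 24 × 5943 = 142632 frames; B emits 24000/1001 × 5943 = 20376000/143.
Difference = 20376/143 frames (≈ 142.4895); B is behind A.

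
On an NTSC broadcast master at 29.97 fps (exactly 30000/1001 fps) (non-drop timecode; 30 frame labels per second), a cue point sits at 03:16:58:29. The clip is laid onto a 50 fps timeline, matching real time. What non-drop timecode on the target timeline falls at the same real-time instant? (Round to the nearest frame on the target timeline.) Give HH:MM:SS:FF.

03:17:10:39

Source frame index: (3×3600 + 16×60 + 58) × 30 + 29 = 354569.
Real time: 354569 / (30000/1001) = 354923569/30000 s.
Target frame: (354923569/30000) × (50) = 354923569/600 ≈ 591539.282 → 591539.
At 50 labels/s: frame 591539 → 03:17:10:39.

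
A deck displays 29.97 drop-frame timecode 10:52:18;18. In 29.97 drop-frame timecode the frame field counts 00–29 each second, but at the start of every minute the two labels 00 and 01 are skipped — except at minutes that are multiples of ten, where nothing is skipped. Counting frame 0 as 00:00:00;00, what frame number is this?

1172984

Complete 10-minute blocks: 65, each 17982 frames → 1168830.
Remaining 2 whole minutes in the current block: 1800 + 1 × 1798 = 3598 frames.
Within the current minute: 18 × 30 + 18 − 2 = 556 (labels ;00/;01 skipped at this minute). Total = 1168830 + 3598 + 556 = 1172984.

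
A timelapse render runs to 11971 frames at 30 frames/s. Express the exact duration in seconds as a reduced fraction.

Running time = 11971 ÷ (30) = 11971 × 1/30 = 11971/30 s.

11971/30 seconds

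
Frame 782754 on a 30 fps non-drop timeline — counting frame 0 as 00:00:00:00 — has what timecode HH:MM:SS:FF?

782754 ÷ 30 = 26091 full seconds, remainder 24 frames.
26091 s = 7 h 14 min 51 s.
Timecode: 07:14:51:24.

07:14:51:24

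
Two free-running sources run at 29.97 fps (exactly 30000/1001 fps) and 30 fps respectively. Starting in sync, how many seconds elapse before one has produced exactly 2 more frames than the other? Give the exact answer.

1001/15 seconds

The gap grows by |30 − 30000/1001| = 30/1001 frames per second.
Time for a 2-frame gap: 2 ÷ (30/1001) = 1001/15 s.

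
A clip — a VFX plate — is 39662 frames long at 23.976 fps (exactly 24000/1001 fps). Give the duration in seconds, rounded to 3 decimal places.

1654.236 seconds

Running time = 39662 × 1001/24000 = 19850831/12000 s ≈ 1654.236 s.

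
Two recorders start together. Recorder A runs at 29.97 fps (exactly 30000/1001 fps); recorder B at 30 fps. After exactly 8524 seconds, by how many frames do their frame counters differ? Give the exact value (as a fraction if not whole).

255720/1001 frames

A emits 30000/1001 × 8524 = 255720000/1001 frames; B emits 30 × 8524 = 255720.
Difference = 255720/1001 frames (≈ 255.4645); B is ahead of A.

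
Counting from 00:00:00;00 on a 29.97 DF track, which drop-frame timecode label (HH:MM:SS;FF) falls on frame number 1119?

00:00:37;09

Each 10-minute DF block holds 10 × 60 × 30 − 9 × 2 = 17982 frames. 1119 ÷ 17982 → 0 full blocks, remainder 1119.
Within the partial block the first minute is 1800 frames and each further minute 1798, so 0 further minute boundaries passed. Total skipped labels = 18 × 0 + 2 × 0 = 0.
Non-drop label index = 1119 + 0 = 1119; at 30 labels/s that is 00:00:37:09, i.e. DF 00:00:37;09.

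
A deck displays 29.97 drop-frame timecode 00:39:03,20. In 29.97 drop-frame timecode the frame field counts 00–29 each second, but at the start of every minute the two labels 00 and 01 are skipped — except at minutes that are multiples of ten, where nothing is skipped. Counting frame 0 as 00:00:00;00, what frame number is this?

70238

Complete 10-minute blocks: 3, each 17982 frames → 53946.
Remaining 9 whole minutes in the current block: 1800 + 8 × 1798 = 16184 frames.
Within the current minute: 3 × 30 + 20 − 2 = 108 (labels ;00/;01 skipped at this minute). Total = 53946 + 16184 + 108 = 70238.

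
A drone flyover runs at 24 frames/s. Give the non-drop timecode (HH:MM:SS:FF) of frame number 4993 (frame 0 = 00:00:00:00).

4993 ÷ 24 = 208 full seconds, remainder 1 frame.
208 s = 0 h 3 min 28 s.
Timecode: 00:03:28:01.

00:03:28:01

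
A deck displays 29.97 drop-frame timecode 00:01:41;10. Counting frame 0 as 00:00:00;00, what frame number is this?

3038

As if non-drop at 30 labels/s: (0 × 3600 + 1 × 60 + 41) × 30 + 10 = 3040.
Minute boundaries passed: 1; those not divisible by 10: 1 − 0 = 1; dropped labels = 2 × 1 = 2.
Actual frame index = 3040 − 2 = 3038.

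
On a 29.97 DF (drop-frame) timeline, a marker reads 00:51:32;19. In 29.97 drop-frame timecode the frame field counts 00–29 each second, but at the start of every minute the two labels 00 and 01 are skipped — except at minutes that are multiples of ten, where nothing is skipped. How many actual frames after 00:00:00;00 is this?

92687

As if non-drop at 30 labels/s: (0 × 3600 + 51 × 60 + 32) × 30 + 19 = 92779.
Minute boundaries passed: 51; those not divisible by 10: 51 − 5 = 46; dropped labels = 2 × 46 = 92.
Actual frame index = 92779 − 92 = 92687.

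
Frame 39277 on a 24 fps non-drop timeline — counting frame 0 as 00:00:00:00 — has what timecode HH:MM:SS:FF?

00:27:16:13

39277 ÷ 24 = 1636 full seconds, remainder 13 frames.
1636 s = 0 h 27 min 16 s.
Timecode: 00:27:16:13.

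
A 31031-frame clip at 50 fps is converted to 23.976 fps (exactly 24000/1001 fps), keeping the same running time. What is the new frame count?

Target frames = source frames × (target rate / source rate) = 31031 × (24000/1001)/(50) = 31031 × 480/1001 = 14880.

14880 frames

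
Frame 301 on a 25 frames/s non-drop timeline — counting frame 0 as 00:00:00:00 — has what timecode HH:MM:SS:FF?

00:00:12:01

301 ÷ 25 = 12 full seconds, remainder 1 frame.
12 s = 0 h 0 min 12 s.
Timecode: 00:00:12:01.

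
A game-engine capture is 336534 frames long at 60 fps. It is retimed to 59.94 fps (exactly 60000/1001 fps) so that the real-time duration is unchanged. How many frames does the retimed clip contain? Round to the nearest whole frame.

336198 frames

Frames at target rate = 336534 × (60000/1001) / (60) = 30594000/91 ≈ 336197.802.
Nearest whole frame: 336198.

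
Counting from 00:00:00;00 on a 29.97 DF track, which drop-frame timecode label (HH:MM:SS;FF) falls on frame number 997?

00:00:33;07

Each 10-minute DF block holds 10 × 60 × 30 − 9 × 2 = 17982 frames. 997 ÷ 17982 → 0 full blocks, remainder 997.
Within the partial block the first minute is 1800 frames and each further minute 1798, so 0 further minute boundaries passed. Total skipped labels = 18 × 0 + 2 × 0 = 0.
Non-drop label index = 997 + 0 = 997; at 30 labels/s that is 00:00:33:07, i.e. DF 00:00:33;07.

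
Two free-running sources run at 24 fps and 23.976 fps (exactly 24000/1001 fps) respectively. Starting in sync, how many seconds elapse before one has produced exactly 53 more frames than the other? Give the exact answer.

53053/24 seconds

The gap grows by |24000/1001 − 24| = 24/1001 frames per second.
Time for a 53-frame gap: 53 ÷ (24/1001) = 53053/24 s.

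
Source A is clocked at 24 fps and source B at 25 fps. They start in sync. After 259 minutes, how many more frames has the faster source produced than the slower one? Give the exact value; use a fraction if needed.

15540 frames

259 min = 15540 s.
A emits 24 × 15540 = 372960 frames; B emits 25 × 15540 = 388500.
Difference = 15540 frames; B is ahead of A.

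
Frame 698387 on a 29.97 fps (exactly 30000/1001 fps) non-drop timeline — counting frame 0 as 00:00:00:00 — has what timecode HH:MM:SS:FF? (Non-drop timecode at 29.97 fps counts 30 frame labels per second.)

698387 ÷ 30 = 23279 full seconds, remainder 17 frames.
23279 s = 6 h 27 min 59 s.
Timecode: 06:27:59:17.

06:27:59:17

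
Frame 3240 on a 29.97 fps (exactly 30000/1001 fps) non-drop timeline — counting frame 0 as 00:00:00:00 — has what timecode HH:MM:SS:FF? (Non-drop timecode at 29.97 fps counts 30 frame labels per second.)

00:01:48:00

3240 ÷ 30 = 108 full seconds, remainder 0 frames.
108 s = 0 h 1 min 48 s.
Timecode: 00:01:48:00.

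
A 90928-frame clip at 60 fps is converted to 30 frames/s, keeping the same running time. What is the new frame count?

Target frames = source frames × (target rate / source rate) = 90928 × (30)/(60) = 90928 × 1/2 = 45464.

45464 frames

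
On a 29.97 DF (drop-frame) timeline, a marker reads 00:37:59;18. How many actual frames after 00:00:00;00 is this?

68320

Complete 10-minute blocks: 3, each 17982 frames → 53946.
Remaining 7 whole minutes in the current block: 1800 + 6 × 1798 = 12588 frames.
Within the current minute: 59 × 30 + 18 − 2 = 1786 (labels ;00/;01 skipped at this minute). Total = 53946 + 12588 + 1786 = 68320.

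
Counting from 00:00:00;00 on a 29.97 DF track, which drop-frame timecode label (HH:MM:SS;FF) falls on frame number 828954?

Ten DF minutes hold 17982 frames, so frame 828954 lies in block 46 (frames 827172–845153) with 1782 frames into that block.
The block's first minute is 1800 frames and the rest 1798 each; 1782 frames reaches minute 0, so 46 × 18 + 0 × 2 = 828 labels have been skipped so far.
Adding those back, label number 828954 + 828 = 829782 at 30 labels/s is 27659 s + 12 f = 7 h 40 min 59 s frame 12, i.e. 07:40:59;12.

07:40:59;12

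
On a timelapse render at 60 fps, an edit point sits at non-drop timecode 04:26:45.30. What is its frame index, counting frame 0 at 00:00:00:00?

Total seconds to the label: (4 × 3600 + 26 × 60 + 45) = 16005.
Frame index = 16005 × 60 + 30 = 960330.

960330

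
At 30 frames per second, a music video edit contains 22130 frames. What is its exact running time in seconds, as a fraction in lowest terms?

2213/3 seconds

Running time = 22130 ÷ (30) = 22130 × 1/30 = 2213/3 s.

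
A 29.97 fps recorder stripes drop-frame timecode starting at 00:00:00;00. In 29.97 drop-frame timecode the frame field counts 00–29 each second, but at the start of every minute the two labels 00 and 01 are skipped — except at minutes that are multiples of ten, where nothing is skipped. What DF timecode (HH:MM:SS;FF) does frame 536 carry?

00:00:17;26

Ten DF minutes hold 17982 frames, so frame 536 lies in block 0 (frames 0–17981) with 536 frames into that block.
The block's first minute is 1800 frames and the rest 1798 each; 536 frames reaches minute 0, so 0 × 18 + 0 × 2 = 0 labels have been skipped so far.
Adding those back, label number 536 + 0 = 536 at 30 labels/s is 17 s + 26 f = 0 h 0 min 17 s frame 26, i.e. 00:00:17;26.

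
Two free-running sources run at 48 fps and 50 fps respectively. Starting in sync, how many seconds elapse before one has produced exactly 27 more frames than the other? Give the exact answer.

The gap grows by |50 − 48| = 2 frames per second.
Time for a 27-frame gap: 27 ÷ (2) = 13.5 s.

13.5 seconds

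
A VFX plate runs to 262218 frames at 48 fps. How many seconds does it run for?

Running time = 262218 / (48) = 5462.875 s.

5462.875 seconds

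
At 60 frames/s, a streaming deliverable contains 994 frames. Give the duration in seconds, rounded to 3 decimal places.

16.567 seconds

Running time = 994 × 1/60 = 497/30 s ≈ 16.567 s.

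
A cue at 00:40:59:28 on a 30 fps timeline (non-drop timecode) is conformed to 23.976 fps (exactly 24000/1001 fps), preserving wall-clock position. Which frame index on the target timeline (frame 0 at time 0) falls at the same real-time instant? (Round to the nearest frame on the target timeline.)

frame 58979

Source frame index: (0×3600 + 40×60 + 59) × 30 + 28 = 73798.
Real time: 73798 / (30) = 36899/15 s.
Target frame: (36899/15) × (24000/1001) = 59038400/1001 ≈ 58979.421 → 58979.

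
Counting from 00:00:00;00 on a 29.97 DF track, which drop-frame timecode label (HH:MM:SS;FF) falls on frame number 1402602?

13:00:00;06

Each 10-minute DF block holds 10 × 60 × 30 − 9 × 2 = 17982 frames. 1402602 ÷ 17982 → 78 full blocks, remainder 6.
Within the partial block the first minute is 1800 frames and each further minute 1798, so 0 further minute boundaries passed. Total skipped labels = 18 × 78 + 2 × 0 = 1404.
Non-drop label index = 1402602 + 1404 = 1404006; at 30 labels/s that is 13:00:00:06, i.e. DF 13:00:00;06.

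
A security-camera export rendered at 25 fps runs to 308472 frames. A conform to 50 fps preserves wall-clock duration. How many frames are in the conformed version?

616944 frames

Frames at target rate = 308472 × (50) / (25) = 616944.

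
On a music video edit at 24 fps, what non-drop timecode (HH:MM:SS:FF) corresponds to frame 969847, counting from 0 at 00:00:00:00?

969847 ÷ 24 = 40410 full seconds, remainder 7 frames.
40410 s = 11 h 13 min 30 s.
Timecode: 11:13:30:07.

11:13:30:07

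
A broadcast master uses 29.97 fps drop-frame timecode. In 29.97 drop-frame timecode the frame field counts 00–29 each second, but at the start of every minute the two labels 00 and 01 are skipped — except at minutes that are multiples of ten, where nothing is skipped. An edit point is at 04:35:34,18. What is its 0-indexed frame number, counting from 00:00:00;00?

Complete 10-minute blocks: 27, each 17982 frames → 485514.
Remaining 5 whole minutes in the current block: 1800 + 4 × 1798 = 8992 frames.
Within the current minute: 34 × 30 + 18 − 2 = 1036 (labels ;00/;01 skipped at this minute). Total = 485514 + 8992 + 1036 = 495542.

495542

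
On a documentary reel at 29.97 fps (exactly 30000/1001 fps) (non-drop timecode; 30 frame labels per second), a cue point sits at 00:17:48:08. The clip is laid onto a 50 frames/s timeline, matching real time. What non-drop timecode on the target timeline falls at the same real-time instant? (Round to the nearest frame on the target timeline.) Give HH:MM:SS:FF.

00:17:49:17

Source frame index: (0×3600 + 17×60 + 48) × 30 + 8 = 32048.
Real time: 32048 / (30000/1001) = 2005003/1875 s.
Target frame: (2005003/1875) × (50) = 4010006/75 ≈ 53466.747 → 53467.
At 50 labels/s: frame 53467 → 00:17:49:17.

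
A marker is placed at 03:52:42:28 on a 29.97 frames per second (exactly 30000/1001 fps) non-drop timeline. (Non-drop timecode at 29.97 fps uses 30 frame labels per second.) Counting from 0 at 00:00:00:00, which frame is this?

frame 418888

Total seconds to the label: (3 × 3600 + 52 × 60 + 42) = 13962.
Frame index = 13962 × 30 + 28 = 418888.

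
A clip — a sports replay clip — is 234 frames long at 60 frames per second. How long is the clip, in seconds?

3.9 seconds

Running time = 234 / (60) = 3.9 s.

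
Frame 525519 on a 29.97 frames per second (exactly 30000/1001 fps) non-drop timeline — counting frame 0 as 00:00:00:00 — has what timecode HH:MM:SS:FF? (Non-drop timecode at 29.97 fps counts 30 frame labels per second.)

525519 ÷ 30 = 17517 full seconds, remainder 9 frames.
17517 s = 4 h 51 min 57 s.
Timecode: 04:51:57:09.

04:51:57:09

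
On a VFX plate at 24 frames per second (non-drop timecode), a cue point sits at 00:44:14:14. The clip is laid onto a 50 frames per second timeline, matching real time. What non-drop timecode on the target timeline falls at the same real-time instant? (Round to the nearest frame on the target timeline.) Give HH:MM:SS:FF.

00:44:14:29

Source frame index: (0×3600 + 44×60 + 14) × 24 + 14 = 63710.
Real time: 63710 / (24) = 31855/12 s.
Target frame: (31855/12) × (50) = 796375/6 ≈ 132729.167 → 132729.
At 50 labels/s: frame 132729 → 00:44:14:29.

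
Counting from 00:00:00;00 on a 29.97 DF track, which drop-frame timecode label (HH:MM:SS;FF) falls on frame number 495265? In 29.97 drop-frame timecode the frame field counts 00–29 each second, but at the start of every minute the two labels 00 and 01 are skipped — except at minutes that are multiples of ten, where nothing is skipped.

04:35:25;11

Each 10-minute DF block holds 10 × 60 × 30 − 9 × 2 = 17982 frames. 495265 ÷ 17982 → 27 full blocks, remainder 9751.
Within the partial block the first minute is 1800 frames and each further minute 1798, so 5 further minute boundaries passed. Total skipped labels = 18 × 27 + 2 × 5 = 496.
Non-drop label index = 495265 + 496 = 495761; at 30 labels/s that is 04:35:25:11, i.e. DF 04:35:25;11.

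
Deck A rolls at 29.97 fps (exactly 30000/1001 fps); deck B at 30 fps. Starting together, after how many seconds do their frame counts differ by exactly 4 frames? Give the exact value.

2002/15 seconds

The gap grows by |30 − 30000/1001| = 30/1001 frames per second.
Time for a 4-frame gap: 4 ÷ (30/1001) = 2002/15 s.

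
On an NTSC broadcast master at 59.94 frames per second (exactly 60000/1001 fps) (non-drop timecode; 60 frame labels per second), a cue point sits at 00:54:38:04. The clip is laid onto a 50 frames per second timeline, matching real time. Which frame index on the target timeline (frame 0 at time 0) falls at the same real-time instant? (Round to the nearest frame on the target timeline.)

frame 164067

Source frame index: (0×3600 + 54×60 + 38) × 60 + 4 = 196684.
Real time: 196684 / (60000/1001) = 49220171/15000 s.
Target frame: (49220171/15000) × (50) = 49220171/300 ≈ 164067.237 → 164067.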